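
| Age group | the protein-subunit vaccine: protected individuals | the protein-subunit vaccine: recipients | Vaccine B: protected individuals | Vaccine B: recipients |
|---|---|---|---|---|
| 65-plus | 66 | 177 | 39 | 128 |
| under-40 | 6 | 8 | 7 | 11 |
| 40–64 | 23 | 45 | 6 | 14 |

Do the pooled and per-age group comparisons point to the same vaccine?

65-plus: the protein-subunit vaccine 66/177 = 37.3%, Vaccine B 39/128 = 30.5% → the protein-subunit vaccine
Under-40: the protein-subunit vaccine 6/8 = 75.0%, Vaccine B 7/11 = 63.6% → the protein-subunit vaccine
40–64: the protein-subunit vaccine 23/45 = 51.1%, Vaccine B 6/14 = 42.9% → the protein-subunit vaccine
Overall: the protein-subunit vaccine 95/230 = 41.3%, Vaccine B 52/153 = 34.0% → the protein-subunit vaccine
The protein-subunit vaccine wins overall and in every age group — no reversal.

Yes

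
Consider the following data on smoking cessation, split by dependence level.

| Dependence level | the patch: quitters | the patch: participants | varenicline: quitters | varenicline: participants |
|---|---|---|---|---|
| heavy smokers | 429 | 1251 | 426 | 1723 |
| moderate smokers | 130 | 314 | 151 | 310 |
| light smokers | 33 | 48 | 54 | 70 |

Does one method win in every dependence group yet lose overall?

No

Heavy smokers: the patch 429/1251 = 34.3%, varenicline 426/1723 = 24.7% → the patch
Moderate smokers: the patch 130/314 = 41.4%, varenicline 151/310 = 48.7% → varenicline
Light smokers: the patch 33/48 = 68.8%, varenicline 54/70 = 77.1% → varenicline
Overall: the patch 592/1613 = 36.7%, varenicline 631/2103 = 30.0% → the patch
Neither sweeps: the patch wins 1 of 3 groups, varenicline wins 2. The patch wins overall but not every group — no Simpson reversal.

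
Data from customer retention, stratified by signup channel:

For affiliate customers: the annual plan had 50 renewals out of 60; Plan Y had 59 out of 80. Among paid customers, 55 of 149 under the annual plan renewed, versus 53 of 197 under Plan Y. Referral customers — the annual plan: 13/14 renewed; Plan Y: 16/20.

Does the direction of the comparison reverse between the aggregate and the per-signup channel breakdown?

No

Affiliate: the annual plan 50/60 = 83.3%, Plan Y 59/80 = 73.8% → the annual plan
Paid: the annual plan 55/149 = 36.9%, Plan Y 53/197 = 26.9% → the annual plan
Referral: the annual plan 13/14 = 92.9%, Plan Y 16/20 = 80.0% → the annual plan
Overall: the annual plan 118/223 = 52.9%, Plan Y 128/297 = 43.1% → the annual plan
The annual plan wins overall and in every signup group — no reversal.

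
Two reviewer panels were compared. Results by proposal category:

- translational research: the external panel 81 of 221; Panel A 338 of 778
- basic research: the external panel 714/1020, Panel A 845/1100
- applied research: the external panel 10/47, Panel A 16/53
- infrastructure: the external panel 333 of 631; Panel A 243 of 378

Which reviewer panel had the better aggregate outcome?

Translational research: the external panel 81/221 = 36.7%, Panel A 338/778 = 43.4% → Panel A
Basic research: the external panel 714/1020 = 70.0%, Panel A 845/1100 = 76.8% → Panel A
Applied research: the external panel 10/47 = 21.3%, Panel A 16/53 = 30.2% → Panel A
Infrastructure: the external panel 333/631 = 52.8%, Panel A 243/378 = 64.3% → Panel A
Overall: the external panel 1138/1919 = 59.3%, Panel A 1442/2309 = 62.5% → Panel A

Panel A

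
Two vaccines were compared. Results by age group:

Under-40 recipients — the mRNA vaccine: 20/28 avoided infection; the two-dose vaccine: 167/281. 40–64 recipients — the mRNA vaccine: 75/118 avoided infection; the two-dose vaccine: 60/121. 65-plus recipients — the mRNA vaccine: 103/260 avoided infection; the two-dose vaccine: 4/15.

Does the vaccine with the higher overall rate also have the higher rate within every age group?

No

Under-40: the mRNA vaccine 20/28 = 71.4%, the two-dose vaccine 167/281 = 59.4% → the mRNA vaccine
40–64: the mRNA vaccine 75/118 = 63.6%, the two-dose vaccine 60/121 = 49.6% → the mRNA vaccine
65-plus: the mRNA vaccine 103/260 = 39.6%, the two-dose vaccine 4/15 = 26.7% → the mRNA vaccine
Overall: the mRNA vaccine 198/406 = 48.8%, the two-dose vaccine 231/417 = 55.4% → the two-dose vaccine
The mRNA vaccine wins each age group but the two-dose vaccine wins overall — the comparison reverses. The mRNA vaccine's recipients skew toward 65-plus, which has a lower base rate.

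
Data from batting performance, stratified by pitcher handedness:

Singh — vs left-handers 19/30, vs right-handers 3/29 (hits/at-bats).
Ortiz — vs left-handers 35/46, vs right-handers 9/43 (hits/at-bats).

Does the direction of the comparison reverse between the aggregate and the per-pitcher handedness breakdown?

Vs left-handers: Singh 19/30 = 63.3%, Ortiz 35/46 = 76.1% → Ortiz
Vs right-handers: Singh 3/29 = 10.3%, Ortiz 9/43 = 20.9% → Ortiz
Overall: Singh 22/59 = 37.3%, Ortiz 44/89 = 49.4% → Ortiz
Ortiz wins overall and in every pitcher group — no reversal.

No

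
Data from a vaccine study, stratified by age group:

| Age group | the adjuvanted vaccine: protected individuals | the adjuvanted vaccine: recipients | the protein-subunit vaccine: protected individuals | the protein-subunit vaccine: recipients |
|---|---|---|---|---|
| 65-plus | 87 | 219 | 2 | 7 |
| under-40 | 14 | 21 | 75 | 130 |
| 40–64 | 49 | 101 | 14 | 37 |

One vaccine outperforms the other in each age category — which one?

65-plus: the adjuvanted vaccine 87/219 = 39.7%, the protein-subunit vaccine 2/7 = 28.6% → the adjuvanted vaccine
Under-40: the adjuvanted vaccine 14/21 = 66.7%, the protein-subunit vaccine 75/130 = 57.7% → the adjuvanted vaccine
40–64: the adjuvanted vaccine 49/101 = 48.5%, the protein-subunit vaccine 14/37 = 37.8% → the adjuvanted vaccine
The adjuvanted vaccine has the higher rate in all 3 groups.

the adjuvanted vaccine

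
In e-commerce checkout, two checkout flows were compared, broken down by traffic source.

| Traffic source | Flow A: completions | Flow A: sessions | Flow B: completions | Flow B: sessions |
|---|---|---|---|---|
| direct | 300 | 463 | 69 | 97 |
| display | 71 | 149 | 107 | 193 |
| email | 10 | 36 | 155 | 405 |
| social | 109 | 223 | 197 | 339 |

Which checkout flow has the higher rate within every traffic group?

Direct: Flow A 300/463 = 64.8%, Flow B 69/97 = 71.1% → Flow B
Display: Flow A 71/149 = 47.7%, Flow B 107/193 = 55.4% → Flow B
Email: Flow A 10/36 = 27.8%, Flow B 155/405 = 38.3% → Flow B
Social: Flow A 109/223 = 48.9%, Flow B 197/339 = 58.1% → Flow B
Flow B has the higher rate in all 4 groups.

Flow B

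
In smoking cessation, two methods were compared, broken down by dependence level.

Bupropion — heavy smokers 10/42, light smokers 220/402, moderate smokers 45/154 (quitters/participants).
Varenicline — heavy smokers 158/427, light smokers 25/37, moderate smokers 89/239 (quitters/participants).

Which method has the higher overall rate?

bupropion

Heavy smokers: bupropion 10/42 = 23.8%, varenicline 158/427 = 37.0% → varenicline
Light smokers: bupropion 220/402 = 54.7%, varenicline 25/37 = 67.6% → varenicline
Moderate smokers: bupropion 45/154 = 29.2%, varenicline 89/239 = 37.2% → varenicline
Overall: bupropion 275/598 = 46.0%, varenicline 272/703 = 38.7% → bupropion
(Varenicline wins every dependence group but bupropion wins overall — varenicline's participants skew toward the low-rate heavy smokers group.)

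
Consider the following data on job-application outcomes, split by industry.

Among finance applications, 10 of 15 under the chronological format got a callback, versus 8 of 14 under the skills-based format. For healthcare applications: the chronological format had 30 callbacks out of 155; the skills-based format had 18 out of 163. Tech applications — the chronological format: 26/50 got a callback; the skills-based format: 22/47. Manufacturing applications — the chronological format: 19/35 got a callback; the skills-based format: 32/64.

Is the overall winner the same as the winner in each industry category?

Finance: the chronological format 10/15 = 66.7%, the skills-based format 8/14 = 57.1% → the chronological format
Healthcare: the chronological format 30/155 = 19.4%, the skills-based format 18/163 = 11.0% → the chronological format
Tech: the chronological format 26/50 = 52.0%, the skills-based format 22/47 = 46.8% → the chronological format
Manufacturing: the chronological format 19/35 = 54.3%, the skills-based format 32/64 = 50.0% → the chronological format
Overall: the chronological format 85/255 = 33.3%, the skills-based format 80/288 = 27.8% → the chronological format
The chronological format wins overall and in every industry group — no reversal.

Yes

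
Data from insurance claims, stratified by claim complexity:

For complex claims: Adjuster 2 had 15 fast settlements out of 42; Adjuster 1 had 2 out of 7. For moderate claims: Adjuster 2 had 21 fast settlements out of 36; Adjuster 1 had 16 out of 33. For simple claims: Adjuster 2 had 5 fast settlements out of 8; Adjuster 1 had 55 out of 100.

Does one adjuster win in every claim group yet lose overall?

Complex: Adjuster 2 15/42 = 35.7%, Adjuster 1 2/7 = 28.6% → Adjuster 2
Moderate: Adjuster 2 21/36 = 58.3%, Adjuster 1 16/33 = 48.5% → Adjuster 2
Simple: Adjuster 2 5/8 = 62.5%, Adjuster 1 55/100 = 55.0% → Adjuster 2
Overall: Adjuster 2 41/86 = 47.7%, Adjuster 1 73/140 = 52.1% → Adjuster 1
Adjuster 2 wins each claim group but Adjuster 1 wins overall — the comparison reverses. Adjuster 2's claims skew toward complex, which has a lower base rate.

Yes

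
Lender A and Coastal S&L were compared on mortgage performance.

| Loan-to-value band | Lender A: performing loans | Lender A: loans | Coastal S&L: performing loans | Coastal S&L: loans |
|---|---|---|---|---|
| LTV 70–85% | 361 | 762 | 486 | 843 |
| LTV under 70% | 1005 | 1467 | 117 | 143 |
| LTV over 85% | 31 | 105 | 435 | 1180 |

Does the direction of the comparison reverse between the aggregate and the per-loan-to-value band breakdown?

LTV 70–85%: Lender A 361/762 = 47.4%, Coastal S&L 486/843 = 57.7% → Coastal S&L
LTV under 70%: Lender A 1005/1467 = 68.5%, Coastal S&L 117/143 = 81.8% → Coastal S&L
LTV over 85%: Lender A 31/105 = 29.5%, Coastal S&L 435/1180 = 36.9% → Coastal S&L
Overall: Lender A 1397/2334 = 59.9%, Coastal S&L 1038/2166 = 47.9% → Lender A
Coastal S&L wins each loan-to-value group but Lender A wins overall — the comparison reverses. Coastal S&L's loans skew toward LTV over 85%, which has a lower base rate.

Yes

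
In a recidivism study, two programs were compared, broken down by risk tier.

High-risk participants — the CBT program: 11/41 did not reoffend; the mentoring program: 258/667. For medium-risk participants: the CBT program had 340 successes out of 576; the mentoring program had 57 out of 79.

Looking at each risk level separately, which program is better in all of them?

High-risk: the CBT program 11/41 = 26.8%, the mentoring program 258/667 = 38.7% → the mentoring program
Medium-risk: the CBT program 340/576 = 59.0%, the mentoring program 57/79 = 72.2% → the mentoring program
The mentoring program has the higher rate in both groups.

the mentoring program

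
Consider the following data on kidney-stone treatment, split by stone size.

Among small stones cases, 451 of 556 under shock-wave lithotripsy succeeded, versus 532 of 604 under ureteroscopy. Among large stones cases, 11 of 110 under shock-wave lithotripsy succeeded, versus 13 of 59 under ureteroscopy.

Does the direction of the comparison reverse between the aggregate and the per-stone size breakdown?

No

Small stones: shock-wave lithotripsy 451/556 = 81.1%, ureteroscopy 532/604 = 88.1% → ureteroscopy
Large stones: shock-wave lithotripsy 11/110 = 10.0%, ureteroscopy 13/59 = 22.0% → ureteroscopy
Overall: shock-wave lithotripsy 462/666 = 69.4%, ureteroscopy 545/663 = 82.2% → ureteroscopy
Ureteroscopy wins overall and in every stone group — no reversal.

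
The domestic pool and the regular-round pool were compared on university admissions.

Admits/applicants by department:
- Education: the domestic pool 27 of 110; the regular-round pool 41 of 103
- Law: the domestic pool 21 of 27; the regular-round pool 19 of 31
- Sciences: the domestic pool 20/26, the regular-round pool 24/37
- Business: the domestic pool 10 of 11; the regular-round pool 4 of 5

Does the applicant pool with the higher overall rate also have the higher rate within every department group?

Education: the domestic pool 27/110 = 24.5%, the regular-round pool 41/103 = 39.8% → the regular-round pool
Law: the domestic pool 21/27 = 77.8%, the regular-round pool 19/31 = 61.3% → the domestic pool
Sciences: the domestic pool 20/26 = 76.9%, the regular-round pool 24/37 = 64.9% → the domestic pool
Business: the domestic pool 10/11 = 90.9%, the regular-round pool 4/5 = 80.0% → the domestic pool
Overall: the domestic pool 78/174 = 44.8%, the regular-round pool 88/176 = 50.0% → the regular-round pool
Neither sweeps: the domestic pool wins 3 of 4 groups, the regular-round pool wins 1. The regular-round pool wins overall but not every group — no Simpson reversal.

No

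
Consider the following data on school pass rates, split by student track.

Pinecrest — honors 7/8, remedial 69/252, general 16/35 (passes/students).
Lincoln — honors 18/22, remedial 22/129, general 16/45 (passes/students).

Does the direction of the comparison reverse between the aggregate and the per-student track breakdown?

No

Honors: Pinecrest 7/8 = 87.5%, Lincoln 18/22 = 81.8% → Pinecrest
Remedial: Pinecrest 69/252 = 27.4%, Lincoln 22/129 = 17.1% → Pinecrest
General: Pinecrest 16/35 = 45.7%, Lincoln 16/45 = 35.6% → Pinecrest
Overall: Pinecrest 92/295 = 31.2%, Lincoln 56/196 = 28.6% → Pinecrest
Pinecrest wins overall and in every student group — no reversal.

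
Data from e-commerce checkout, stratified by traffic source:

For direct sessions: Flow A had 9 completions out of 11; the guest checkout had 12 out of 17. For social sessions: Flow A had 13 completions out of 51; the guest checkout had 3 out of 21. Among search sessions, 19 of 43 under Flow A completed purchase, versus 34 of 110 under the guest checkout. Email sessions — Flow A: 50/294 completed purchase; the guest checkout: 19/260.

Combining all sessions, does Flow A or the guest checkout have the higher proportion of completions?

Direct: Flow A 9/11 = 81.8%, the guest checkout 12/17 = 70.6% → Flow A
Social: Flow A 13/51 = 25.5%, the guest checkout 3/21 = 14.3% → Flow A
Search: Flow A 19/43 = 44.2%, the guest checkout 34/110 = 30.9% → Flow A
Email: Flow A 50/294 = 17.0%, the guest checkout 19/260 = 7.3% → Flow A
Overall: Flow A 91/399 = 22.8%, the guest checkout 68/408 = 16.7% → Flow A

Flow A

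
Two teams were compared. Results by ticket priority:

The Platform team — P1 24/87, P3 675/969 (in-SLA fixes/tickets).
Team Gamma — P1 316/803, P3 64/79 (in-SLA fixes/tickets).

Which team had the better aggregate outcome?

the Platform team

P1: the Platform team 24/87 = 27.6%, Team Gamma 316/803 = 39.4% → Team Gamma
P3: the Platform team 675/969 = 69.7%, Team Gamma 64/79 = 81.0% → Team Gamma
Overall: the Platform team 699/1056 = 66.2%, Team Gamma 380/882 = 43.1% → the Platform team
(Team Gamma wins every ticket group but the Platform team wins overall — Team Gamma's tickets skew toward the low-rate P1 group.)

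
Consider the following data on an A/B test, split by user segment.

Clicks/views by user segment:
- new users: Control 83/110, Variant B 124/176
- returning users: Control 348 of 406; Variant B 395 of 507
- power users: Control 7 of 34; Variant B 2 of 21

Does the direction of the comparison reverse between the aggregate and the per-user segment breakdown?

New users: Control 83/110 = 75.5%, Variant B 124/176 = 70.5% → Control
Returning users: Control 348/406 = 85.7%, Variant B 395/507 = 77.9% → Control
Power users: Control 7/34 = 20.6%, Variant B 2/21 = 9.5% → Control
Overall: Control 438/550 = 79.6%, Variant B 521/704 = 74.0% → Control
Control wins overall and in every user group — no reversal.

No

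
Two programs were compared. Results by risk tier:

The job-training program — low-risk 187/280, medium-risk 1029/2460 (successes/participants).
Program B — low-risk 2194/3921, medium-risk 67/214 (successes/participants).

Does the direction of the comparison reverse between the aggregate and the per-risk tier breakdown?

Yes

Low-risk: the job-training program 187/280 = 66.8%, Program B 2194/3921 = 56.0% → the job-training program
Medium-risk: the job-training program 1029/2460 = 41.8%, Program B 67/214 = 31.3% → the job-training program
Overall: the job-training program 1216/2740 = 44.4%, Program B 2261/4135 = 54.7% → Program B
The job-training program wins each risk group but Program B wins overall — the comparison reverses. The job-training program's participants skew toward medium-risk, which has a lower base rate.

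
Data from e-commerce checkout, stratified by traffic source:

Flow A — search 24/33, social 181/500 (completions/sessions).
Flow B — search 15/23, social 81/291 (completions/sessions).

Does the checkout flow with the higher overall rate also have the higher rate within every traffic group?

Search: Flow A 24/33 = 72.7%, Flow B 15/23 = 65.2% → Flow A
Social: Flow A 181/500 = 36.2%, Flow B 81/291 = 27.8% → Flow A
Overall: Flow A 205/533 = 38.5%, Flow B 96/314 = 30.6% → Flow A
Flow A wins overall and in every traffic group — no reversal.

Yes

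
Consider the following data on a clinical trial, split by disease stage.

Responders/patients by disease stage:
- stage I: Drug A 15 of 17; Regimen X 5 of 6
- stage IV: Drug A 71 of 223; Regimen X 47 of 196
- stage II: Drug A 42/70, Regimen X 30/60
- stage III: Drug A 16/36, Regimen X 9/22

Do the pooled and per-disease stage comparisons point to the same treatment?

Stage I: Drug A 15/17 = 88.2%, Regimen X 5/6 = 83.3% → Drug A
Stage IV: Drug A 71/223 = 31.8%, Regimen X 47/196 = 24.0% → Drug A
Stage II: Drug A 42/70 = 60.0%, Regimen X 30/60 = 50.0% → Drug A
Stage III: Drug A 16/36 = 44.4%, Regimen X 9/22 = 40.9% → Drug A
Overall: Drug A 144/346 = 41.6%, Regimen X 91/284 = 32.0% → Drug A
Drug A wins overall and in every disease group — no reversal.

Yes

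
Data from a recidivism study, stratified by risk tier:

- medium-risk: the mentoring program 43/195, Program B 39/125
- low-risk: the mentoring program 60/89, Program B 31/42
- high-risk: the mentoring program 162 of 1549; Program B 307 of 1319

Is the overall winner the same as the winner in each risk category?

Medium-risk: the mentoring program 43/195 = 22.1%, Program B 39/125 = 31.2% → Program B
Low-risk: the mentoring program 60/89 = 67.4%, Program B 31/42 = 73.8% → Program B
High-risk: the mentoring program 162/1549 = 10.5%, Program B 307/1319 = 23.3% → Program B
Overall: the mentoring program 265/1833 = 14.5%, Program B 377/1486 = 25.4% → Program B
Program B wins overall and in every risk group — no reversal.

Yes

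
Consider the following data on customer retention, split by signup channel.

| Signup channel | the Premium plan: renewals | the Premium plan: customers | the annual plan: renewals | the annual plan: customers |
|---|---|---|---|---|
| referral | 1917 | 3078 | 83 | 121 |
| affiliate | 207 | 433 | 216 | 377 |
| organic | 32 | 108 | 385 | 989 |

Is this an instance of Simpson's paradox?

Referral: the Premium plan 1917/3078 = 62.3%, the annual plan 83/121 = 68.6% → the annual plan
Affiliate: the Premium plan 207/433 = 47.8%, the annual plan 216/377 = 57.3% → the annual plan
Organic: the Premium plan 32/108 = 29.6%, the annual plan 385/989 = 38.9% → the annual plan
Overall: the Premium plan 2156/3619 = 59.6%, the annual plan 684/1487 = 46.0% → the Premium plan
The annual plan wins each signup group but the Premium plan wins overall — the comparison reverses. The annual plan's customers skew toward organic, which has a lower base rate.

Yes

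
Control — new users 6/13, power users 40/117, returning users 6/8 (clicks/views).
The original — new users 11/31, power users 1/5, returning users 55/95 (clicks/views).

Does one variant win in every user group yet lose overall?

New users: Control 6/13 = 46.2%, the original 11/31 = 35.5% → Control
Power users: Control 40/117 = 34.2%, the original 1/5 = 20.0% → Control
Returning users: Control 6/8 = 75.0%, the original 55/95 = 57.9% → Control
Overall: Control 52/138 = 37.7%, the original 67/131 = 51.1% → the original
Control wins each user group but the original wins overall — the comparison reverses. Control's views skew toward power users, which has a lower base rate.

Yes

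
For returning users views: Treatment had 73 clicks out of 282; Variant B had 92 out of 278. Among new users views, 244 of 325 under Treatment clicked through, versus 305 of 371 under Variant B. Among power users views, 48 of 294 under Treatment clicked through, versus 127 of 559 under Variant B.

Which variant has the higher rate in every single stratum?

Returning users: Treatment 73/282 = 25.9%, Variant B 92/278 = 33.1% → Variant B
New users: Treatment 244/325 = 75.1%, Variant B 305/371 = 82.2% → Variant B
Power users: Treatment 48/294 = 16.3%, Variant B 127/559 = 22.7% → Variant B
Variant B has the higher rate in all 3 groups.

Variant B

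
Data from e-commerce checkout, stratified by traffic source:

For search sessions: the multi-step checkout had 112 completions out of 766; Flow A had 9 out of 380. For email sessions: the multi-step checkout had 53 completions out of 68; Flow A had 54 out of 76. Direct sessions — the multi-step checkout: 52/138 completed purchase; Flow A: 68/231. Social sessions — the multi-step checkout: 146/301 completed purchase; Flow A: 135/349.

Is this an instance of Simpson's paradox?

Search: the multi-step checkout 112/766 = 14.6%, Flow A 9/380 = 2.4% → the multi-step checkout
Email: the multi-step checkout 53/68 = 77.9%, Flow A 54/76 = 71.1% → the multi-step checkout
Direct: the multi-step checkout 52/138 = 37.7%, Flow A 68/231 = 29.4% → the multi-step checkout
Social: the multi-step checkout 146/301 = 48.5%, Flow A 135/349 = 38.7% → the multi-step checkout
Overall: the multi-step checkout 363/1273 = 28.5%, Flow A 266/1036 = 25.7% → the multi-step checkout
The multi-step checkout wins overall and in every traffic group — no reversal.

No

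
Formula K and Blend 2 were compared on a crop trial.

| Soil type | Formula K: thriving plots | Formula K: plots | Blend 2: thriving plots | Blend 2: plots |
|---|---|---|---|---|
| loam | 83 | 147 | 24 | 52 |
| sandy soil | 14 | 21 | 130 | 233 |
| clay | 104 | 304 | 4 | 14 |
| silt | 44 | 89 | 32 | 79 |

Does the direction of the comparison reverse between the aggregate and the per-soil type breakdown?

Loam: Formula K 83/147 = 56.5%, Blend 2 24/52 = 46.2% → Formula K
Sandy soil: Formula K 14/21 = 66.7%, Blend 2 130/233 = 55.8% → Formula K
Clay: Formula K 104/304 = 34.2%, Blend 2 4/14 = 28.6% → Formula K
Silt: Formula K 44/89 = 49.4%, Blend 2 32/79 = 40.5% → Formula K
Overall: Formula K 245/561 = 43.7%, Blend 2 190/378 = 50.3% → Blend 2
Formula K wins each soil group but Blend 2 wins overall — the comparison reverses. Formula K's plots skew toward clay, which has a lower base rate.

Yes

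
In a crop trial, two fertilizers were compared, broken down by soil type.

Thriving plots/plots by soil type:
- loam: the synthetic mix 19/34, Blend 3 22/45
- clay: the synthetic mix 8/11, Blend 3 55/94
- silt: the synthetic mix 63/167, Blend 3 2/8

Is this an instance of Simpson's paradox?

Yes

Loam: the synthetic mix 19/34 = 55.9%, Blend 3 22/45 = 48.9% → the synthetic mix
Clay: the synthetic mix 8/11 = 72.7%, Blend 3 55/94 = 58.5% → the synthetic mix
Silt: the synthetic mix 63/167 = 37.7%, Blend 3 2/8 = 25.0% → the synthetic mix
Overall: the synthetic mix 90/212 = 42.5%, Blend 3 79/147 = 53.7% → Blend 3
The synthetic mix wins each soil group but Blend 3 wins overall — the comparison reverses. The synthetic mix's plots skew toward silt, which has a lower base rate.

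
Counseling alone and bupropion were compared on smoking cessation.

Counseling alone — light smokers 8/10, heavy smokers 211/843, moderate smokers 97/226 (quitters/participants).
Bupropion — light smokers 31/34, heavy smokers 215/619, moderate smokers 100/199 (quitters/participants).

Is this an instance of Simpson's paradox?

No

Light smokers: counseling alone 8/10 = 80.0%, bupropion 31/34 = 91.2% → bupropion
Heavy smokers: counseling alone 211/843 = 25.0%, bupropion 215/619 = 34.7% → bupropion
Moderate smokers: counseling alone 97/226 = 42.9%, bupropion 100/199 = 50.3% → bupropion
Overall: counseling alone 316/1079 = 29.3%, bupropion 346/852 = 40.6% → bupropion
Bupropion wins overall and in every dependence group — no reversal.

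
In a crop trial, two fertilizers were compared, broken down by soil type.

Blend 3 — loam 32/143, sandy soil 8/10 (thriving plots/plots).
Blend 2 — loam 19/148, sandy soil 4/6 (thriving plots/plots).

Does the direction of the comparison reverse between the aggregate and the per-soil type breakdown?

No

Loam: Blend 3 32/143 = 22.4%, Blend 2 19/148 = 12.8% → Blend 3
Sandy soil: Blend 3 8/10 = 80.0%, Blend 2 4/6 = 66.7% → Blend 3
Overall: Blend 3 40/153 = 26.1%, Blend 2 23/154 = 14.9% → Blend 3
Blend 3 wins overall and in every soil group — no reversal.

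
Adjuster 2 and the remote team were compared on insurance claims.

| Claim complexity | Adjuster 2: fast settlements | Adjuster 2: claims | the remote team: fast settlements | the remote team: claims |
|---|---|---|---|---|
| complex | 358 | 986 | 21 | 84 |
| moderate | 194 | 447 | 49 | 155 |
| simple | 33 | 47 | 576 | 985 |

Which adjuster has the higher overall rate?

the remote team

Complex: Adjuster 2 358/986 = 36.3%, the remote team 21/84 = 25.0% → Adjuster 2
Moderate: Adjuster 2 194/447 = 43.4%, the remote team 49/155 = 31.6% → Adjuster 2
Simple: Adjuster 2 33/47 = 70.2%, the remote team 576/985 = 58.5% → Adjuster 2
Overall: Adjuster 2 585/1480 = 39.5%, the remote team 646/1224 = 52.8% → the remote team
(Adjuster 2 wins every claim group but the remote team wins overall — Adjuster 2's claims skew toward the low-rate complex group.)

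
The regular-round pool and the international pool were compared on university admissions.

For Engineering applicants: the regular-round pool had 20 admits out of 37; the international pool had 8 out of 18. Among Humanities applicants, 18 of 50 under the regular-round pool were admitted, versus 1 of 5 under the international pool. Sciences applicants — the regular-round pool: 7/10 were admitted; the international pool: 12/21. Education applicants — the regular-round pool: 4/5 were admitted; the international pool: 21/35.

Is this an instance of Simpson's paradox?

Engineering: the regular-round pool 20/37 = 54.1%, the international pool 8/18 = 44.4% → the regular-round pool
Humanities: the regular-round pool 18/50 = 36.0%, the international pool 1/5 = 20.0% → the regular-round pool
Sciences: the regular-round pool 7/10 = 70.0%, the international pool 12/21 = 57.1% → the regular-round pool
Education: the regular-round pool 4/5 = 80.0%, the international pool 21/35 = 60.0% → the regular-round pool
Overall: the regular-round pool 49/102 = 48.0%, the international pool 42/79 = 53.2% → the international pool
The regular-round pool wins each department group but the international pool wins overall — the comparison reverses. The regular-round pool's applicants skew toward Humanities, which has a lower base rate.

Yes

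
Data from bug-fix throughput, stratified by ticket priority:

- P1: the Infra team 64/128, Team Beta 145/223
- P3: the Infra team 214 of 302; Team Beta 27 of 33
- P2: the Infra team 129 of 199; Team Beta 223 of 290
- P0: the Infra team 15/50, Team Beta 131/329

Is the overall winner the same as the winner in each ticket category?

No

P1: the Infra team 64/128 = 50.0%, Team Beta 145/223 = 65.0% → Team Beta
P3: the Infra team 214/302 = 70.9%, Team Beta 27/33 = 81.8% → Team Beta
P2: the Infra team 129/199 = 64.8%, Team Beta 223/290 = 76.9% → Team Beta
P0: the Infra team 15/50 = 30.0%, Team Beta 131/329 = 39.8% → Team Beta
Overall: the Infra team 422/679 = 62.2%, Team Beta 526/875 = 60.1% → the Infra team
Team Beta wins each ticket group but the Infra team wins overall — the comparison reverses. Team Beta's tickets skew toward P0, which has a lower base rate.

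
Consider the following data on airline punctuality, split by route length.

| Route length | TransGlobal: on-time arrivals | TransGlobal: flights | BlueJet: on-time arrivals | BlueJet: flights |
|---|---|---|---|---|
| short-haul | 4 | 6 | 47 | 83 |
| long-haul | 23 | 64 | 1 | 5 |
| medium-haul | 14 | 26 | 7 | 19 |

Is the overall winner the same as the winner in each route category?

No

Short-haul: TransGlobal 4/6 = 66.7%, BlueJet 47/83 = 56.6% → TransGlobal
Long-haul: TransGlobal 23/64 = 35.9%, BlueJet 1/5 = 20.0% → TransGlobal
Medium-haul: TransGlobal 14/26 = 53.8%, BlueJet 7/19 = 36.8% → TransGlobal
Overall: TransGlobal 41/96 = 42.7%, BlueJet 55/107 = 51.4% → BlueJet
TransGlobal wins each route group but BlueJet wins overall — the comparison reverses. TransGlobal's flights skew toward long-haul, which has a lower base rate.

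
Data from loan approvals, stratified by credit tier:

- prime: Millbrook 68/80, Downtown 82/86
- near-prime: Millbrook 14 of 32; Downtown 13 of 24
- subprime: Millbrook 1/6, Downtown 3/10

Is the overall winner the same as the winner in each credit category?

Yes

Prime: Millbrook 68/80 = 85.0%, Downtown 82/86 = 95.3% → Downtown
Near-prime: Millbrook 14/32 = 43.8%, Downtown 13/24 = 54.2% → Downtown
Subprime: Millbrook 1/6 = 16.7%, Downtown 3/10 = 30.0% → Downtown
Overall: Millbrook 83/118 = 70.3%, Downtown 98/120 = 81.7% → Downtown
Downtown wins overall and in every credit group — no reversal.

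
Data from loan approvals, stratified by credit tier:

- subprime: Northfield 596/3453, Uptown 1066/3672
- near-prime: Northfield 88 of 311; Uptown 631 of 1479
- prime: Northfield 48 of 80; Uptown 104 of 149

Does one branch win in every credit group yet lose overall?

No

Subprime: Northfield 596/3453 = 17.3%, Uptown 1066/3672 = 29.0% → Uptown
Near-prime: Northfield 88/311 = 28.3%, Uptown 631/1479 = 42.7% → Uptown
Prime: Northfield 48/80 = 60.0%, Uptown 104/149 = 69.8% → Uptown
Overall: Northfield 732/3844 = 19.0%, Uptown 1801/5300 = 34.0% → Uptown
Uptown wins overall and in every credit group — no reversal.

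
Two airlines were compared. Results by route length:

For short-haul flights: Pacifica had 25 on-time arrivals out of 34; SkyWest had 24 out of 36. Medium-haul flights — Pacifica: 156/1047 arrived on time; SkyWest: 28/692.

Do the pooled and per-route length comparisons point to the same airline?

Short-haul: Pacifica 25/34 = 73.5%, SkyWest 24/36 = 66.7% → Pacifica
Medium-haul: Pacifica 156/1047 = 14.9%, SkyWest 28/692 = 4.0% → Pacifica
Overall: Pacifica 181/1081 = 16.7%, SkyWest 52/728 = 7.1% → Pacifica
Pacifica wins overall and in every route group — no reversal.

Yes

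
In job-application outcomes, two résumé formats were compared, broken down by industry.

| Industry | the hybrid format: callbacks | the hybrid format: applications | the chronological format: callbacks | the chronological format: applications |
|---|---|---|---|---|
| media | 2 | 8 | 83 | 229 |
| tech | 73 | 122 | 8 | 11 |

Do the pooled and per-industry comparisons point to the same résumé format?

Media: the hybrid format 2/8 = 25.0%, the chronological format 83/229 = 36.2% → the chronological format
Tech: the hybrid format 73/122 = 59.8%, the chronological format 8/11 = 72.7% → the chronological format
Overall: the hybrid format 75/130 = 57.7%, the chronological format 91/240 = 37.9% → the hybrid format
The chronological format wins each industry group but the hybrid format wins overall — the comparison reverses. The chronological format's applications skew toward media, which has a lower base rate.

No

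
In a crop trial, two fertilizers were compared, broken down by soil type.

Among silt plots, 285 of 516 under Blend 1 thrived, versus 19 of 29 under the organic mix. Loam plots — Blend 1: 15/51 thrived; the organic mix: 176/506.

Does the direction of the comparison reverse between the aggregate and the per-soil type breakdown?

Silt: Blend 1 285/516 = 55.2%, the organic mix 19/29 = 65.5% → the organic mix
Loam: Blend 1 15/51 = 29.4%, the organic mix 176/506 = 34.8% → the organic mix
Overall: Blend 1 300/567 = 52.9%, the organic mix 195/535 = 36.4% → Blend 1
The organic mix wins each soil group but Blend 1 wins overall — the comparison reverses. The organic mix's plots skew toward loam, which has a lower base rate.

Yes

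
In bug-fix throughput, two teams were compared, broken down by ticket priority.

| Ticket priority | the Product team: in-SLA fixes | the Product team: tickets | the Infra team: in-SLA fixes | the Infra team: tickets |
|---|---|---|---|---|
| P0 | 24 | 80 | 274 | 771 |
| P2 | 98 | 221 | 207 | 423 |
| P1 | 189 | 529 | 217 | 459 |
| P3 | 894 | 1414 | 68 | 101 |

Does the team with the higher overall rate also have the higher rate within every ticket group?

No

P0: the Product team 24/80 = 30.0%, the Infra team 274/771 = 35.5% → the Infra team
P2: the Product team 98/221 = 44.3%, the Infra team 207/423 = 48.9% → the Infra team
P1: the Product team 189/529 = 35.7%, the Infra team 217/459 = 47.3% → the Infra team
P3: the Product team 894/1414 = 63.2%, the Infra team 68/101 = 67.3% → the Infra team
Overall: the Product team 1205/2244 = 53.7%, the Infra team 766/1754 = 43.7% → the Product team
The Infra team wins each ticket group but the Product team wins overall — the comparison reverses. The Infra team's tickets skew toward P0, which has a lower base rate.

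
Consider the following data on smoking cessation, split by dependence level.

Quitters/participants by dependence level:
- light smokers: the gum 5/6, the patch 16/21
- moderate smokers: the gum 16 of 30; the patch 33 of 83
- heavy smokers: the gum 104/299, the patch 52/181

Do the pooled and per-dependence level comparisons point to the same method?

Light smokers: the gum 5/6 = 83.3%, the patch 16/21 = 76.2% → the gum
Moderate smokers: the gum 16/30 = 53.3%, the patch 33/83 = 39.8% → the gum
Heavy smokers: the gum 104/299 = 34.8%, the patch 52/181 = 28.7% → the gum
Overall: the gum 125/335 = 37.3%, the patch 101/285 = 35.4% → the gum
The gum wins overall and in every dependence group — no reversal.

Yes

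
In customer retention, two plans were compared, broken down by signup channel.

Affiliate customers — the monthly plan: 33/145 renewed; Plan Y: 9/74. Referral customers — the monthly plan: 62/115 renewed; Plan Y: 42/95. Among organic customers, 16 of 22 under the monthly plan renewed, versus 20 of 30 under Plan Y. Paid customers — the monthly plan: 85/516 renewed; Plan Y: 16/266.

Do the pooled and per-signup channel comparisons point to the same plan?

Affiliate: the monthly plan 33/145 = 22.8%, Plan Y 9/74 = 12.2% → the monthly plan
Referral: the monthly plan 62/115 = 53.9%, Plan Y 42/95 = 44.2% → the monthly plan
Organic: the monthly plan 16/22 = 72.7%, Plan Y 20/30 = 66.7% → the monthly plan
Paid: the monthly plan 85/516 = 16.5%, Plan Y 16/266 = 6.0% → the monthly plan
Overall: the monthly plan 196/798 = 24.6%, Plan Y 87/465 = 18.7% → the monthly plan
The monthly plan wins overall and in every signup group — no reversal.

Yes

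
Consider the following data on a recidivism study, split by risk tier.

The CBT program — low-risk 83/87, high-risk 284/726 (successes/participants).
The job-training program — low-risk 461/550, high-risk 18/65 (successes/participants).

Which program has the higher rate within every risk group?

Low-risk: the CBT program 83/87 = 95.4%, the job-training program 461/550 = 83.8% → the CBT program
High-risk: the CBT program 284/726 = 39.1%, the job-training program 18/65 = 27.7% → the CBT program
The CBT program has the higher rate in both groups.

the CBT program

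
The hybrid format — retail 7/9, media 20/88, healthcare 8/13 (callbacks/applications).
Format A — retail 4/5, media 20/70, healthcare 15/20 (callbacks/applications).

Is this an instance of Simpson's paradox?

Retail: the hybrid format 7/9 = 77.8%, Format A 4/5 = 80.0% → Format A
Media: the hybrid format 20/88 = 22.7%, Format A 20/70 = 28.6% → Format A
Healthcare: the hybrid format 8/13 = 61.5%, Format A 15/20 = 75.0% → Format A
Overall: the hybrid format 35/110 = 31.8%, Format A 39/95 = 41.1% → Format A
Format A wins overall and in every industry group — no reversal.

No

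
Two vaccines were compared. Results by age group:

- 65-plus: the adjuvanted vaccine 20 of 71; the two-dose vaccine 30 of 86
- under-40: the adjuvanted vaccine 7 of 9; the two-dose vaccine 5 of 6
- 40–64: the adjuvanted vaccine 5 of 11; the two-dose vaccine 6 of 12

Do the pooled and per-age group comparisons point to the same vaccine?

Yes

65-plus: the adjuvanted vaccine 20/71 = 28.2%, the two-dose vaccine 30/86 = 34.9% → the two-dose vaccine
Under-40: the adjuvanted vaccine 7/9 = 77.8%, the two-dose vaccine 5/6 = 83.3% → the two-dose vaccine
40–64: the adjuvanted vaccine 5/11 = 45.5%, the two-dose vaccine 6/12 = 50.0% → the two-dose vaccine
Overall: the adjuvanted vaccine 32/91 = 35.2%, the two-dose vaccine 41/104 = 39.4% → the two-dose vaccine
The two-dose vaccine wins overall and in every age group — no reversal.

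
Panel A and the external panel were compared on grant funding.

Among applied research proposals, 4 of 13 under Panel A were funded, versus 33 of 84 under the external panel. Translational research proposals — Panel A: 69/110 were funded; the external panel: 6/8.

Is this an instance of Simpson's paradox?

Applied research: Panel A 4/13 = 30.8%, the external panel 33/84 = 39.3% → the external panel
Translational research: Panel A 69/110 = 62.7%, the external panel 6/8 = 75.0% → the external panel
Overall: Panel A 73/123 = 59.3%, the external panel 39/92 = 42.4% → Panel A
The external panel wins each proposal group but Panel A wins overall — the comparison reverses. The external panel's proposals skew toward applied research, which has a lower base rate.

Yes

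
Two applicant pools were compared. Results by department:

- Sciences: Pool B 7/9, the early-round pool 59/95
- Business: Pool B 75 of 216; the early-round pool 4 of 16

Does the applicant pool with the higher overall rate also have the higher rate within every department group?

Sciences: Pool B 7/9 = 77.8%, the early-round pool 59/95 = 62.1% → Pool B
Business: Pool B 75/216 = 34.7%, the early-round pool 4/16 = 25.0% → Pool B
Overall: Pool B 82/225 = 36.4%, the early-round pool 63/111 = 56.8% → the early-round pool
Pool B wins each department group but the early-round pool wins overall — the comparison reverses. Pool B's applicants skew toward Business, which has a lower base rate.

No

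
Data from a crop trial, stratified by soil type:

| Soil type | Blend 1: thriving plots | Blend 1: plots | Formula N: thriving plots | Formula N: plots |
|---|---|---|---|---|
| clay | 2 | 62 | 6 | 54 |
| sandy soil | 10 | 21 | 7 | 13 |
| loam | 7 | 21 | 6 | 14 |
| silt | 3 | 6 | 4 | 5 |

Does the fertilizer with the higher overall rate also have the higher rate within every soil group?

Clay: Blend 1 2/62 = 3.2%, Formula N 6/54 = 11.1% → Formula N
Sandy soil: Blend 1 10/21 = 47.6%, Formula N 7/13 = 53.8% → Formula N
Loam: Blend 1 7/21 = 33.3%, Formula N 6/14 = 42.9% → Formula N
Silt: Blend 1 3/6 = 50.0%, Formula N 4/5 = 80.0% → Formula N
Overall: Blend 1 22/110 = 20.0%, Formula N 23/86 = 26.7% → Formula N
Formula N wins overall and in every soil group — no reversal.

Yes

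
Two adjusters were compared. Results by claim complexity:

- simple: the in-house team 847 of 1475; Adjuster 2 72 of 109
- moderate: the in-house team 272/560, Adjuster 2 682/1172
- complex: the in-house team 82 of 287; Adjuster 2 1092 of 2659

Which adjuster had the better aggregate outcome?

the in-house team

Simple: the in-house team 847/1475 = 57.4%, Adjuster 2 72/109 = 66.1% → Adjuster 2
Moderate: the in-house team 272/560 = 48.6%, Adjuster 2 682/1172 = 58.2% → Adjuster 2
Complex: the in-house team 82/287 = 28.6%, Adjuster 2 1092/2659 = 41.1% → Adjuster 2
Overall: the in-house team 1201/2322 = 51.7%, Adjuster 2 1846/3940 = 46.9% → the in-house team
(Adjuster 2 wins every claim group but the in-house team wins overall — Adjuster 2's claims skew toward the low-rate complex group.)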